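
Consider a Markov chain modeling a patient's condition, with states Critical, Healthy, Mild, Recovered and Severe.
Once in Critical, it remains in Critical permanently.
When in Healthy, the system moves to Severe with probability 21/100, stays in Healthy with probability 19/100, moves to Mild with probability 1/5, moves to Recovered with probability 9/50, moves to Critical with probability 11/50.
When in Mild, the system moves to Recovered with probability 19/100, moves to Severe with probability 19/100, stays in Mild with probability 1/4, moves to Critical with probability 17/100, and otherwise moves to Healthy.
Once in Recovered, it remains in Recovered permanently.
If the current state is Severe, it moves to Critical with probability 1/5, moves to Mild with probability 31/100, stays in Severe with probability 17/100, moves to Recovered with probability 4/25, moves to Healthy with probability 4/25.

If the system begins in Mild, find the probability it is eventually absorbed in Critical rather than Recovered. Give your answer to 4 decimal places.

Let h(s) be the probability of absorption at Critical starting from transient state s. Then h(Critical) = 1 and h(Recovered) = 0. By first-step analysis:
h(Healthy) = 0.22·1 + 0.19·h(Healthy) + 0.2·h(Mild) + 0.18·0 + 0.21·h(Severe)
h(Mild) = 0.17·1 + 0.2·h(Healthy) + 0.25·h(Mild) + 0.19·0 + 0.19·h(Severe)
h(Severe) = 0.2·1 + 0.16·h(Healthy) + 0.31·h(Mild) + 0.16·0 + 0.17·h(Severe)
Solving: h(Healthy) = 0.5340, h(Mild) = 0.5038, h(Severe) = 0.5321.
Starting from Mild, the probability is 0.5038.

0.5038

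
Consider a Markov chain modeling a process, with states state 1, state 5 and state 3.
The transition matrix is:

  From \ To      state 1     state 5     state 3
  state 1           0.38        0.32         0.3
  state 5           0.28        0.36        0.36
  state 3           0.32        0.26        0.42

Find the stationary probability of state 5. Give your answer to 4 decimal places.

Let the stationary distribution be π with π = πP and π_1 + π_2 + π_3 = 1.
π_1 = 0.38·π_1 + 0.28·π_2 + 0.32·π_3
π_2 = 0.32·π_1 + 0.36·π_2 + 0.26·π_3
Solving with the normalization constraint gives π = (0.3272, 0.3107, 0.3621).
So the stationary probability of state 5 is 0.3107.

0.3107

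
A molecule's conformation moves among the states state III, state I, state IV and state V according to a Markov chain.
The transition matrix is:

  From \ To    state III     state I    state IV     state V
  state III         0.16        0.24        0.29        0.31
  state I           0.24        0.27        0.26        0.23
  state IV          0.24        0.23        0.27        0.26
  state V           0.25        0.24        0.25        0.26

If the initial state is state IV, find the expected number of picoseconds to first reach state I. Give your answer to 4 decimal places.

Let t(s) be the expected number of picoseconds to first reach state I from state s, with t(state I) = 0. Conditioning on the first picosecond:
t(state III) = 1 + 0.16·t(state III) + 0.29·t(state IV) + 0.31·t(state V)
t(state IV) = 1 + 0.24·t(state III) + 0.27·t(state IV) + 0.26·t(state V)
t(state V) = 1 + 0.25·t(state III) + 0.25·t(state IV) + 0.26·t(state V)
Solving: t(state III) = 4.2147, t(state IV) = 4.2560, t(state V) = 4.2131.
Expected picoseconds from state IV to state I: 4.2560.

4.2560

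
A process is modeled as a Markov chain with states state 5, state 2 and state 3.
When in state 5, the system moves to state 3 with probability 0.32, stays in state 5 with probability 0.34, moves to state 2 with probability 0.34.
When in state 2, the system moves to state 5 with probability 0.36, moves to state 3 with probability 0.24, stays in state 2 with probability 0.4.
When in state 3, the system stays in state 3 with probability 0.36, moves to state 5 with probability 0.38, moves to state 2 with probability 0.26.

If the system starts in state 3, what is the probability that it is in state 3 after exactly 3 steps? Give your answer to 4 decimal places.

0.3064

Propagate the distribution vector 3 steps from state 3.
After 0 steps: (0.0000, 0.0000, 1.0000)
After 1 step: (0.3800, 0.2600, 0.3600)
After 2 steps: (0.3596, 0.3268, 0.3136)
After 3 steps: (0.3591, 0.3345, 0.3064)
P(in state 3 after 3 steps) = 0.3064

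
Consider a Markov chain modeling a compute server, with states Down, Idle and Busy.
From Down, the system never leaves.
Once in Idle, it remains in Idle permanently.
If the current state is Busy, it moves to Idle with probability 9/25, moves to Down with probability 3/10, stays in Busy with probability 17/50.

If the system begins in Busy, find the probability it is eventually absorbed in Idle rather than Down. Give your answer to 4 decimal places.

0.5455

Let h(s) be the probability of absorption at Idle starting from transient state s. Then h(Idle) = 1 and h(Down) = 0. By first-step analysis:
h(Busy) = 0.3·0 + 0.36·1 + 0.34·h(Busy)
Solving: h(Busy) = 0.5455.
Starting from Busy, the probability is 0.5455.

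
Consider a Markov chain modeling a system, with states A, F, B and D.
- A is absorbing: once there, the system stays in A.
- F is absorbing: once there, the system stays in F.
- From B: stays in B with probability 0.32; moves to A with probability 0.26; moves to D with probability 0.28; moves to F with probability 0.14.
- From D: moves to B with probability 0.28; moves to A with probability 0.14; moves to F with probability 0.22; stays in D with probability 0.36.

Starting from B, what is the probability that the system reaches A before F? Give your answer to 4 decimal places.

Let h(s) be the probability of absorption at A starting from transient state s. Then h(A) = 1 and h(F) = 0. By first-step analysis:
h(B) = 0.26·1 + 0.14·0 + 0.32·h(B) + 0.28·h(D)
h(D) = 0.14·1 + 0.22·0 + 0.28·h(B) + 0.36·h(D)
Solving: h(B) = 0.5762, h(D) = 0.4709.
Starting from B, the probability is 0.5762.

0.5762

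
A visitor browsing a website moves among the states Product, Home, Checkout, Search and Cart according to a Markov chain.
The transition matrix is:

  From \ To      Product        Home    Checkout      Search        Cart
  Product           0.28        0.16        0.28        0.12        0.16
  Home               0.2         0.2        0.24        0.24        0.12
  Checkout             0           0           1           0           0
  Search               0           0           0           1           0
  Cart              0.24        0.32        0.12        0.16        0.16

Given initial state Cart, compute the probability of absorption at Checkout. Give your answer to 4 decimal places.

Let h(s) be the probability of absorption at Checkout starting from transient state s. Then h(Checkout) = 1 and h(Search) = 0. By first-step analysis:
h(Product) = 0.28·h(Product) + 0.16·h(Home) + 0.28·1 + 0.12·0 + 0.16·h(Cart)
h(Home) = 0.2·h(Product) + 0.2·h(Home) + 0.24·1 + 0.24·0 + 0.12·h(Cart)
h(Cart) = 0.24·h(Product) + 0.32·h(Home) + 0.12·1 + 0.16·0 + 0.16·h(Cart)
Solving: h(Product) = 0.6244, h(Home) = 0.5349, h(Cart) = 0.5250.
Starting from Cart, the probability is 0.5250.

0.5250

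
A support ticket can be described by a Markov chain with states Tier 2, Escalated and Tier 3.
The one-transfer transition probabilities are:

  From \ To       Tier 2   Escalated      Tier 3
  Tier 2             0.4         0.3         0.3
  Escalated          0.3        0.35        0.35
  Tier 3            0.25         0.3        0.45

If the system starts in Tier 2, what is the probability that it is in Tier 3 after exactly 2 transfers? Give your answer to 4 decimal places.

0.3600

Sum over the intermediate state after 1 transfer:
P = P(Tier 2→Tier 2)·P(Tier 2→Tier 3) + P(Tier 2→Escalated)·P(Escalated→Tier 3) + P(Tier 2→Tier 3)·P(Tier 3→Tier 3)
  = 0.4×0.3 + 0.3×0.35 + 0.3×0.45
  = 0.1200 + 0.1050 + 0.1350 = 0.3600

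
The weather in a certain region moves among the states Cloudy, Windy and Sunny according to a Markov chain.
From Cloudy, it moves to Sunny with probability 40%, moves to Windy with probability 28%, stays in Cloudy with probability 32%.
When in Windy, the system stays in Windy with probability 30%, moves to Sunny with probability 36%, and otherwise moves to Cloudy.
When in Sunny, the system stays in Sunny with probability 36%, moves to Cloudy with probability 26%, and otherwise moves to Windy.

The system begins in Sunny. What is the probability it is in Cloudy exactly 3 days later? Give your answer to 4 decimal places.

0.3042

Propagate the distribution vector 3 days from Sunny.
After 0 days: (0.0000, 0.0000, 1.0000)
After 1 day: (0.2600, 0.3800, 0.3600)
After 2 days: (0.3060, 0.3236, 0.3704)
After 3 days: (0.3042, 0.3235, 0.3722)
P(in Cloudy after 3 days) = 0.3042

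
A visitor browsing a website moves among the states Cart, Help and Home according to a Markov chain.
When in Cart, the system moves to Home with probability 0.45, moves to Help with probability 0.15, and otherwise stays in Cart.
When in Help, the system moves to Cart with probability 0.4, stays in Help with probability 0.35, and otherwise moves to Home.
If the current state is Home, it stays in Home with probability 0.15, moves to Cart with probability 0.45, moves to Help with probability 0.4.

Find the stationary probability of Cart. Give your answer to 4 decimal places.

Let the stationary distribution be π with π = πP and π_1 + π_2 + π_3 = 1.
π_1 = 0.4·π_1 + 0.4·π_2 + 0.45·π_3
π_2 = 0.15·π_1 + 0.35·π_2 + 0.4·π_3
Solving with the normalization constraint gives π = (0.4151, 0.2821, 0.3028).
So the stationary probability of Cart is 0.4151.

0.4151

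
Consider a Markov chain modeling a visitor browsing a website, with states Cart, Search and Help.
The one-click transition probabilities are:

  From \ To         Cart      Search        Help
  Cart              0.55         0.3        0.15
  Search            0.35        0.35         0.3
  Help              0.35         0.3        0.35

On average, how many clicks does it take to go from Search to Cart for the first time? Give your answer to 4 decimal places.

Let t(s) be the expected number of clicks to first reach Cart from state s, with t(Cart) = 0. Conditioning on the first click:
t(Search) = 1 + 0.35·t(Search) + 0.3·t(Help)
t(Help) = 1 + 0.3·t(Search) + 0.35·t(Help)
Solving: t(Search) = 2.8571, t(Help) = 2.8571.
Expected clicks from Search to Cart: 2.8571.

2.8571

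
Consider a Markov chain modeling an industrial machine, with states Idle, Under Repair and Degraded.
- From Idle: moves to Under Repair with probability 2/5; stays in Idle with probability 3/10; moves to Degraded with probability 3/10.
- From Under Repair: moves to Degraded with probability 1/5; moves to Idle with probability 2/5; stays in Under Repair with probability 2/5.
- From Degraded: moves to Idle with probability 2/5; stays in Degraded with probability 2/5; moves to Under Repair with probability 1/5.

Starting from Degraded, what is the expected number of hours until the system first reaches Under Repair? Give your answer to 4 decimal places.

3.6667

Let t(s) be the expected number of hours to first reach Under Repair from state s, with t(Under Repair) = 0. Conditioning on the first hour:
t(Idle) = 1 + 0.3·t(Idle) + 0.3·t(Degraded)
t(Degraded) = 1 + 0.4·t(Idle) + 0.4·t(Degraded)
Solving: t(Idle) = 3.0000, t(Degraded) = 3.6667.
Expected hours from Degraded to Under Repair: 3.6667.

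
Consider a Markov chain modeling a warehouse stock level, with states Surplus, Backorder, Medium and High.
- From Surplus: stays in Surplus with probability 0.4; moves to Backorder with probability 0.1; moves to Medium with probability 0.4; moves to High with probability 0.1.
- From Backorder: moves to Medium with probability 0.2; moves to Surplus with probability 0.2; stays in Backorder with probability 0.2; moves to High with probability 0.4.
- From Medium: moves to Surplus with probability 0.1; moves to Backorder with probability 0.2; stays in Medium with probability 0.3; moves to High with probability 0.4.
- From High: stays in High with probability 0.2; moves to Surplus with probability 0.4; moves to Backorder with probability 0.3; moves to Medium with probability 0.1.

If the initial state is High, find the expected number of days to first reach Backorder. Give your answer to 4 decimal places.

Let t(s) be the expected number of days to first reach Backorder from state s, with t(Backorder) = 0. Conditioning on the first day:
t(Surplus) = 1 + 0.4·t(Surplus) + 0.4·t(Medium) + 0.1·t(High)
t(Medium) = 1 + 0.1·t(Surplus) + 0.3·t(Medium) + 0.4·t(High)
t(High) = 1 + 0.4·t(Surplus) + 0.1·t(Medium) + 0.2·t(High)
Solving: t(Surplus) = 5.7754, t(Medium) = 4.9733, t(High) = 4.7594.
Expected days from High to Backorder: 4.7594.

4.7594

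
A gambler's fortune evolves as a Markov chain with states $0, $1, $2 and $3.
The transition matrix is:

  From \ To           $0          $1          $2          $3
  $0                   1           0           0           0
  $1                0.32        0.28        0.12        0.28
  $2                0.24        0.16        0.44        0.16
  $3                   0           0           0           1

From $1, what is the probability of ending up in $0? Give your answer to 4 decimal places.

Let h(s) be the probability of absorption at $0 starting from transient state s. Then h($0) = 1 and h($3) = 0. By first-step analysis:
h($1) = 0.32·1 + 0.28·h($1) + 0.12·h($2) + 0.28·0
h($2) = 0.24·1 + 0.16·h($1) + 0.44·h($2) + 0.16·0
Solving: h($1) = 0.5417, h($2) = 0.5833.
Starting from $1, the probability is 0.5417.

0.5417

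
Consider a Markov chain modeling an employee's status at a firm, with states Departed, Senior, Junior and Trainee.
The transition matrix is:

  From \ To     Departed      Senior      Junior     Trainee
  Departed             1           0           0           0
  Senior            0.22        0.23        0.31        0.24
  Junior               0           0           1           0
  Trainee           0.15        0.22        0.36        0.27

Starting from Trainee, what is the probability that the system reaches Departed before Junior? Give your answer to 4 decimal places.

Let h(s) be the probability of absorption at Departed starting from transient state s. Then h(Departed) = 1 and h(Junior) = 0. By first-step analysis:
h(Senior) = 0.22·1 + 0.23·h(Senior) + 0.31·0 + 0.24·h(Trainee)
h(Trainee) = 0.15·1 + 0.22·h(Senior) + 0.36·0 + 0.27·h(Trainee)
Solving: h(Senior) = 0.3860, h(Trainee) = 0.3218.
Starting from Trainee, the probability is 0.3218.

0.3218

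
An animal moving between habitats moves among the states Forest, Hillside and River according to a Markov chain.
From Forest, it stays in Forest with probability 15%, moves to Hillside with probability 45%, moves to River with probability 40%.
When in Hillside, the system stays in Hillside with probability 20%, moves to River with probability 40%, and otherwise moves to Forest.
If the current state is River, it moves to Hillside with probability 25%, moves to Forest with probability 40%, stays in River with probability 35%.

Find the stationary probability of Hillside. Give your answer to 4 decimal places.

0.2990

Let the stationary distribution be π with π = πP and π_1 + π_2 + π_3 = 1.
π_1 = 0.15·π_1 + 0.4·π_2 + 0.4·π_3
π_2 = 0.45·π_1 + 0.2·π_2 + 0.25·π_3
Solving with the normalization constraint gives π = (0.3200, 0.2990, 0.3810).
So the stationary probability of Hillside is 0.2990.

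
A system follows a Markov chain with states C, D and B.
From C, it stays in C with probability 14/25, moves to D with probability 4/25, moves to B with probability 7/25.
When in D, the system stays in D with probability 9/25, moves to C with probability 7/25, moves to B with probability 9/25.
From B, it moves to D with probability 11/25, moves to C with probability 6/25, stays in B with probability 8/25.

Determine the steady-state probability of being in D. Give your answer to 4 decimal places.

Let the stationary distribution be π with π = πP and π_1 + π_2 + π_3 = 1.
π_1 = 0.56·π_1 + 0.28·π_2 + 0.24·π_3
π_2 = 0.16·π_1 + 0.36·π_2 + 0.44·π_3
Solving with the normalization constraint gives π = (0.3712, 0.3112, 0.3176).
So the stationary probability of D is 0.3112.

0.3112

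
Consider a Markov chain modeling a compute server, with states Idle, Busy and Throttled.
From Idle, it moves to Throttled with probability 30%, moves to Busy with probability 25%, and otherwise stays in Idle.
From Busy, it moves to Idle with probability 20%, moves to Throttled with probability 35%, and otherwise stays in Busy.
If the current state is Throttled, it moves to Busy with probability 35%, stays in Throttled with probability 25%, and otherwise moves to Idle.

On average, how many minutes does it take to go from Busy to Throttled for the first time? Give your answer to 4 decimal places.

2.9703

Let t(s) be the expected number of minutes to first reach Throttled from state s, with t(Throttled) = 0. Conditioning on the first minute:
t(Idle) = 1 + 0.45·t(Idle) + 0.25·t(Busy)
t(Busy) = 1 + 0.2·t(Idle) + 0.45·t(Busy)
Solving: t(Idle) = 3.1683, t(Busy) = 2.9703.
Expected minutes from Busy to Throttled: 2.9703.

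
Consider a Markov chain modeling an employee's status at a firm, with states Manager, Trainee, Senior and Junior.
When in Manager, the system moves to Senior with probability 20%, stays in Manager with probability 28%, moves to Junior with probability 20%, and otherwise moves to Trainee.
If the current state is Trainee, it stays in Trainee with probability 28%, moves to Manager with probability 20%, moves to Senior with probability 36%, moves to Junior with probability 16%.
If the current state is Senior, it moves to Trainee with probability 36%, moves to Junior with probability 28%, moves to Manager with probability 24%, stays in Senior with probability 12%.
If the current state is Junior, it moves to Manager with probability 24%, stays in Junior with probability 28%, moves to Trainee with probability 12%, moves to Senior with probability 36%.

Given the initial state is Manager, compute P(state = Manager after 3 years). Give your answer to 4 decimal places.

0.2385

Propagate the distribution vector 3 years from Manager.
After 0 years: (1.0000, 0.0000, 0.0000, 0.0000)
After 1 year: (0.2800, 0.3200, 0.2000, 0.2000)
After 2 years: (0.2384, 0.2752, 0.2672, 0.2192)
After 3 years: (0.2385, 0.2758, 0.2577, 0.2279)
P(in Manager after 3 years) = 0.2385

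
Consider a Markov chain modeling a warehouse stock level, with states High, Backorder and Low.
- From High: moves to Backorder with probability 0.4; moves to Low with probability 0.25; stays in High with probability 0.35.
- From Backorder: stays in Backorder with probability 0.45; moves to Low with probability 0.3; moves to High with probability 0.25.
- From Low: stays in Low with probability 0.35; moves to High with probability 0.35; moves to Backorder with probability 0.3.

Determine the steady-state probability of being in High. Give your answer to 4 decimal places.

Let the stationary distribution be π with π = πP and π_1 + π_2 + π_3 = 1.
π_1 = 0.35·π_1 + 0.25·π_2 + 0.35·π_3
π_2 = 0.4·π_1 + 0.45·π_2 + 0.3·π_3
Solving with the normalization constraint gives π = (0.3110, 0.3895, 0.2994).
So the stationary probability of High is 0.3110.

0.3110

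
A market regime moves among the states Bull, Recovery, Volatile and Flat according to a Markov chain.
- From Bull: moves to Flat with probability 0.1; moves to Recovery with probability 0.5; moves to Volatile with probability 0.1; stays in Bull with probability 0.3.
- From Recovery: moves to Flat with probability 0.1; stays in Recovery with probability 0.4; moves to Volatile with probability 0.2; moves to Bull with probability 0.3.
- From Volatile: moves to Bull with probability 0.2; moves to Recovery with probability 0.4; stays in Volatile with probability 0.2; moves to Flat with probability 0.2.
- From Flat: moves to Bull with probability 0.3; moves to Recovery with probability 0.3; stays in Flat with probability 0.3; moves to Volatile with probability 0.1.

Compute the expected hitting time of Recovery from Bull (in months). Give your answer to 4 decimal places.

2.1687

Let t(s) be the expected number of months to first reach Recovery from state s, with t(Recovery) = 0. Conditioning on the first month:
t(Bull) = 1 + 0.3·t(Bull) + 0.1·t(Volatile) + 0.1·t(Flat)
t(Volatile) = 1 + 0.2·t(Bull) + 0.2·t(Volatile) + 0.2·t(Flat)
t(Flat) = 1 + 0.3·t(Bull) + 0.1·t(Volatile) + 0.3·t(Flat)
Solving: t(Bull) = 2.1687, t(Volatile) = 2.4699, t(Flat) = 2.7108.
Expected months from Bull to Recovery: 2.1687.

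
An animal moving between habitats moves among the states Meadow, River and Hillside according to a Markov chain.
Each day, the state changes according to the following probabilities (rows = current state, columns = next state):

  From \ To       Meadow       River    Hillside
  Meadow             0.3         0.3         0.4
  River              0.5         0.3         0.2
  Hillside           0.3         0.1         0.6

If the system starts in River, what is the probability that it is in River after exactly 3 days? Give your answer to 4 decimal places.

Propagate the distribution vector 3 days from River.
After 0 days: (0.0000, 1.0000, 0.0000)
After 1 day: (0.5000, 0.3000, 0.2000)
After 2 days: (0.3600, 0.2600, 0.3800)
After 3 days: (0.3520, 0.2240, 0.4240)
P(in River after 3 days) = 0.2240

0.2240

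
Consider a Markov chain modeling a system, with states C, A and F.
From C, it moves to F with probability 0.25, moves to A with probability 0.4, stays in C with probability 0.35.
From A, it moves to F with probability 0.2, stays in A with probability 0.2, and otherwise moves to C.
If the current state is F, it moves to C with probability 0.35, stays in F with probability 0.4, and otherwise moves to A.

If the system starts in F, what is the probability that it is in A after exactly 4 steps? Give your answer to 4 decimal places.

0.2985

Propagate the distribution vector 4 steps from F.
After 0 steps: (0.0000, 0.0000, 1.0000)
After 1 step: (0.3500, 0.2500, 0.4000)
After 2 steps: (0.4125, 0.2900, 0.2975)
After 3 steps: (0.4225, 0.2974, 0.2801)
After 4 steps: (0.4243, 0.2985, 0.2772)
P(in A after 4 steps) = 0.2985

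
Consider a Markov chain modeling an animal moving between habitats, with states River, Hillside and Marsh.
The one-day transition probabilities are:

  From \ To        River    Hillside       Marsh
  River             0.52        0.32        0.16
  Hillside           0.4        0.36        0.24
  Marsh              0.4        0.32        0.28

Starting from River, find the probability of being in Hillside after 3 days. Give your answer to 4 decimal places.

0.3333

Propagate the distribution vector 3 days from River.
After 0 days: (1.0000, 0.0000, 0.0000)
After 1 day: (0.5200, 0.3200, 0.1600)
After 2 days: (0.4624, 0.3328, 0.2048)
After 3 days: (0.4555, 0.3333, 0.2112)
P(in Hillside after 3 days) = 0.3333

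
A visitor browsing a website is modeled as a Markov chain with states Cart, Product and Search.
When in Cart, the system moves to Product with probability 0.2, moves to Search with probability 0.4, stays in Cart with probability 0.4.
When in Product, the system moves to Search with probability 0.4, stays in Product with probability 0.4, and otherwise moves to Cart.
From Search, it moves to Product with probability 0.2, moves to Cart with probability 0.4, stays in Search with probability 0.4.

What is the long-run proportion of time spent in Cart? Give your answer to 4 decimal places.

Let the stationary distribution be π with π = πP and π_1 + π_2 + π_3 = 1.
π_1 = 0.4·π_1 + 0.2·π_2 + 0.4·π_3
π_2 = 0.2·π_1 + 0.4·π_2 + 0.2·π_3
Solving with the normalization constraint gives π = (0.3500, 0.2500, 0.4000).
So the stationary probability of Cart is 0.3500.

0.3500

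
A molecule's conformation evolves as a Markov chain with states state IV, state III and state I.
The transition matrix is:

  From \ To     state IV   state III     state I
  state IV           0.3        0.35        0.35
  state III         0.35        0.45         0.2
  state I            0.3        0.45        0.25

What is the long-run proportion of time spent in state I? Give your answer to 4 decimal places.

Let the stationary distribution be π with π = πP and π_1 + π_2 + π_3 = 1.
π_1 = 0.3·π_1 + 0.35·π_2 + 0.3·π_3
π_2 = 0.35·π_1 + 0.45·π_2 + 0.45·π_3
Solving with the normalization constraint gives π = (0.3209, 0.4179, 0.2612).
So the stationary probability of state I is 0.2612.

0.2612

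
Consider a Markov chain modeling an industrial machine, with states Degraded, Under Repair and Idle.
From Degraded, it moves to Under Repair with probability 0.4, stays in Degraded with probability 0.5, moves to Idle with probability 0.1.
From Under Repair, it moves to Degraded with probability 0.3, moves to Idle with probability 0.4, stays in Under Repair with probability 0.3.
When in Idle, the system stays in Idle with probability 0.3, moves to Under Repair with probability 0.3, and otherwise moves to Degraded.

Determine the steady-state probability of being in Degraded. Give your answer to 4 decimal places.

Let the stationary distribution be π with π = πP and π_1 + π_2 + π_3 = 1.
π_1 = 0.5·π_1 + 0.3·π_2 + 0.4·π_3
π_2 = 0.4·π_1 + 0.3·π_2 + 0.3·π_3
Solving with the normalization constraint gives π = (0.4066, 0.3407, 0.2527).
So the stationary probability of Degraded is 0.4066.

0.4066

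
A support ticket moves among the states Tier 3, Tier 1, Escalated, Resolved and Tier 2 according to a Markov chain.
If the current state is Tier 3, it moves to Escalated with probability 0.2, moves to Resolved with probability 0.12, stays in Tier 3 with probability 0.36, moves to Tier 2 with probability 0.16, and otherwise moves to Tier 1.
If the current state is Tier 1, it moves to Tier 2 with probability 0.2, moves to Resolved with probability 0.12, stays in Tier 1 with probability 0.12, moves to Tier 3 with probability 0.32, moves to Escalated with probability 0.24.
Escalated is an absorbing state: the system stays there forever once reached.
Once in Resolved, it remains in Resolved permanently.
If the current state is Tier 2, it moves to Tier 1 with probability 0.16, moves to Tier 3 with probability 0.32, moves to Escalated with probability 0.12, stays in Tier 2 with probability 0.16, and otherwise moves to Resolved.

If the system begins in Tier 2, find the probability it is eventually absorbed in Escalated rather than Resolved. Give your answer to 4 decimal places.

Let h(s) be the probability of absorption at Escalated starting from transient state s. Then h(Escalated) = 1 and h(Resolved) = 0. By first-step analysis:
h(Tier 3) = 0.36·h(Tier 3) + 0.16·h(Tier 1) + 0.2·1 + 0.12·0 + 0.16·h(Tier 2)
h(Tier 1) = 0.32·h(Tier 3) + 0.12·h(Tier 1) + 0.24·1 + 0.12·0 + 0.2·h(Tier 2)
h(Tier 2) = 0.32·h(Tier 3) + 0.16·h(Tier 1) + 0.12·1 + 0.24·0 + 0.16·h(Tier 2)
Solving: h(Tier 3) = 0.5795, h(Tier 1) = 0.5917, h(Tier 2) = 0.4763.
Starting from Tier 2, the probability is 0.4763.

0.4763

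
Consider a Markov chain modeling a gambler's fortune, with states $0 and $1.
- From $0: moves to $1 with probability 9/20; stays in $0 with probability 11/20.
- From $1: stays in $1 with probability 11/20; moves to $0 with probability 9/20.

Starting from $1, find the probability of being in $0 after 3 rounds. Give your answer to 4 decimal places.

0.4995

Propagate the distribution vector 3 rounds from $1.
After 0 rounds: (0.0000, 1.0000)
After 1 round: (0.4500, 0.5500)
After 2 rounds: (0.4950, 0.5050)
After 3 rounds: (0.4995, 0.5005)
P(in $0 after 3 rounds) = 0.4995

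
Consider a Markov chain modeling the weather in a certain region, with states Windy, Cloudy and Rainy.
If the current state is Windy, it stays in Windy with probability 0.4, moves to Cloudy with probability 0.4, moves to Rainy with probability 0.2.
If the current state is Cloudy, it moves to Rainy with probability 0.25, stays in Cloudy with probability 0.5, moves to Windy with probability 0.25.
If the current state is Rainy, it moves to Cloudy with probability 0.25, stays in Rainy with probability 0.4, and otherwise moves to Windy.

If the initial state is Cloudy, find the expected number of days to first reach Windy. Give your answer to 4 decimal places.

3.5789

Let t(s) be the expected number of days to first reach Windy from state s, with t(Windy) = 0. Conditioning on the first day:
t(Cloudy) = 1 + 0.5·t(Cloudy) + 0.25·t(Rainy)
t(Rainy) = 1 + 0.25·t(Cloudy) + 0.4·t(Rainy)
Solving: t(Cloudy) = 3.5789, t(Rainy) = 3.1579.
Expected days from Cloudy to Windy: 3.5789.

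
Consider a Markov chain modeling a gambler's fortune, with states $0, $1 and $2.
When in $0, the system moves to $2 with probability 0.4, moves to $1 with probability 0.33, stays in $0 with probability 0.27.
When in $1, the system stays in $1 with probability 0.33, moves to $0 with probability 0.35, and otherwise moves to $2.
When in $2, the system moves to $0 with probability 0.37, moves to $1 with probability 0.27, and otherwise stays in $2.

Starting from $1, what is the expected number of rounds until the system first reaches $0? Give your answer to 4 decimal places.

2.8037

Let t(s) be the expected number of rounds to first reach $0 from state s, with t($0) = 0. Conditioning on the first round:
t($1) = 1 + 0.33·t($1) + 0.32·t($2)
t($2) = 1 + 0.27·t($1) + 0.36·t($2)
Solving: t($1) = 2.8037, t($2) = 2.7453.
Expected rounds from $1 to $0: 2.8037.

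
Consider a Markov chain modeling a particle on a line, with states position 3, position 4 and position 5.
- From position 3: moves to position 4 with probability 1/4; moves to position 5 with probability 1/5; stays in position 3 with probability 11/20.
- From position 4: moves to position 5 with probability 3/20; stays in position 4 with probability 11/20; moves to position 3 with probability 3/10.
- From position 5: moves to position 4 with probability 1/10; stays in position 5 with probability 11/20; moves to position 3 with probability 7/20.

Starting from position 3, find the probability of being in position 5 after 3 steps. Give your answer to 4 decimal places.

Propagate the distribution vector 3 steps from position 3.
After 0 steps: (1.0000, 0.0000, 0.0000)
After 1 step: (0.5500, 0.2500, 0.2000)
After 2 steps: (0.4475, 0.2950, 0.2575)
After 3 steps: (0.4248, 0.2999, 0.2754)
P(in position 5 after 3 steps) = 0.2754

0.2754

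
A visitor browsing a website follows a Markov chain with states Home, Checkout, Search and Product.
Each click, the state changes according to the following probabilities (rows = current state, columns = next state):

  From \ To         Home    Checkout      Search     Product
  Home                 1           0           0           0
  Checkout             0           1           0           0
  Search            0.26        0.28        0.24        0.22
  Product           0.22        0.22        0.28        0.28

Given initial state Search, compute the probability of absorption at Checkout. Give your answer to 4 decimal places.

Let h(s) be the probability of absorption at Checkout starting from transient state s. Then h(Checkout) = 1 and h(Home) = 0. By first-step analysis:
h(Search) = 0.26·0 + 0.28·1 + 0.24·h(Search) + 0.22·h(Product)
h(Product) = 0.22·0 + 0.22·1 + 0.28·h(Search) + 0.28·h(Product)
Solving: h(Search) = 0.5148, h(Product) = 0.5058.
Starting from Search, the probability is 0.5148.

0.5148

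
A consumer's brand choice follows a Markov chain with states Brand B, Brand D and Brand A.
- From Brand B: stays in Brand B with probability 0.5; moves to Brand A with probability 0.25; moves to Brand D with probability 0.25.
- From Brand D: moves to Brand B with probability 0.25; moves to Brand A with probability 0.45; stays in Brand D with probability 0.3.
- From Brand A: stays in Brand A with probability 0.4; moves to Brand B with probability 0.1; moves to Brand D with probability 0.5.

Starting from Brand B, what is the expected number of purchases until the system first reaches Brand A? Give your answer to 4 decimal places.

Let t(s) be the expected number of purchases to first reach Brand A from state s, with t(Brand A) = 0. Conditioning on the first purchase:
t(Brand B) = 1 + 0.5·t(Brand B) + 0.25·t(Brand D)
t(Brand D) = 1 + 0.25·t(Brand B) + 0.3·t(Brand D)
Solving: t(Brand B) = 3.3043, t(Brand D) = 2.6087.
Expected purchases from Brand B to Brand A: 3.3043.

3.3043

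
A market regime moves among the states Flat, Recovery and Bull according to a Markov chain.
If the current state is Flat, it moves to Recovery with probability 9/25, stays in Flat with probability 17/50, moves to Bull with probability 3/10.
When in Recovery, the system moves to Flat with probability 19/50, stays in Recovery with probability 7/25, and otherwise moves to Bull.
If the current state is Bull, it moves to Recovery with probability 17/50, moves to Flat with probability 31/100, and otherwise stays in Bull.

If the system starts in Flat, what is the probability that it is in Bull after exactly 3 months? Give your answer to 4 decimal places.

0.3295

Propagate the distribution vector 3 months from Flat.
After 0 months: (1.0000, 0.0000, 0.0000)
After 1 month: (0.3400, 0.3600, 0.3000)
After 2 months: (0.3454, 0.3252, 0.3294)
After 3 months: (0.3431, 0.3274, 0.3295)
P(in Bull after 3 months) = 0.3295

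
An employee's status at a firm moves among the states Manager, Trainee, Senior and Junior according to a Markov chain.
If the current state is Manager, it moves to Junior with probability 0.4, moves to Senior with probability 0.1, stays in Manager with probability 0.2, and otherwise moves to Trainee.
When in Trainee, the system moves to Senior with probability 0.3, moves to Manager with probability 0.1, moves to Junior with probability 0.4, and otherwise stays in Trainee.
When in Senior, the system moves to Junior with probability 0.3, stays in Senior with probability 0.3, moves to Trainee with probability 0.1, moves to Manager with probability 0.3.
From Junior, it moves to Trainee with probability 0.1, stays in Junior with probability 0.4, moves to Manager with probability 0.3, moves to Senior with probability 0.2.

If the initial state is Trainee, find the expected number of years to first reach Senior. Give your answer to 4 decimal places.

4.5455

Let t(s) be the expected number of years to first reach Senior from state s, with t(Senior) = 0. Conditioning on the first year:
t(Manager) = 1 + 0.2·t(Manager) + 0.3·t(Trainee) + 0.4·t(Junior)
t(Trainee) = 1 + 0.1·t(Manager) + 0.2·t(Trainee) + 0.4·t(Junior)
t(Junior) = 1 + 0.3·t(Manager) + 0.1·t(Trainee) + 0.4·t(Junior)
Solving: t(Manager) = 5.5556, t(Trainee) = 4.5455, t(Junior) = 5.2020.
Expected years from Trainee to Senior: 4.5455.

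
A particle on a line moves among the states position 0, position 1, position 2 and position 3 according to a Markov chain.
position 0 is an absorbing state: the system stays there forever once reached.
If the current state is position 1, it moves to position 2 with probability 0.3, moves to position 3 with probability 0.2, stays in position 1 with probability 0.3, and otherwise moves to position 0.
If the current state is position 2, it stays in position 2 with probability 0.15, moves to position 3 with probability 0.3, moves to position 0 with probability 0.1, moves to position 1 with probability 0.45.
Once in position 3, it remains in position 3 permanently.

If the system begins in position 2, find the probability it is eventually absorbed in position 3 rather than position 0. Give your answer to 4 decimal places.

Let h(s) be the probability of absorption at position 3 starting from transient state s. Then h(position 3) = 1 and h(position 0) = 0. By first-step analysis:
h(position 1) = 0.2·0 + 0.3·h(position 1) + 0.3·h(position 2) + 0.2·1
h(position 2) = 0.1·0 + 0.45·h(position 1) + 0.15·h(position 2) + 0.3·1
Solving: h(position 1) = 0.5652, h(position 2) = 0.6522.
Starting from position 2, the probability is 0.6522.

0.6522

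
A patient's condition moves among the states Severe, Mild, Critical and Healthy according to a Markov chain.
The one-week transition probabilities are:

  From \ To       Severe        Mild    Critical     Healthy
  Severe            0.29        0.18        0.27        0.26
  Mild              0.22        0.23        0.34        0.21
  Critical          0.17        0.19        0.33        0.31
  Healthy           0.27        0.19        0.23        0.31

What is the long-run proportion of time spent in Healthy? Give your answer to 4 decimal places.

Let the stationary distribution be π with π = πP and π_1 + π_2 + π_3 + π_4 = 1.
π_1 = 0.29·π_1 + 0.22·π_2 + 0.17·π_3 + 0.27·π_4
π_2 = 0.18·π_1 + 0.23·π_2 + 0.19·π_3 + 0.19·π_4
π_3 = 0.27·π_1 + 0.34·π_2 + 0.33·π_3 + 0.23·π_4
Solving with the normalization constraint gives π = (0.2360, 0.1955, 0.2899, 0.2787).
So the stationary probability of Healthy is 0.2787.

0.2787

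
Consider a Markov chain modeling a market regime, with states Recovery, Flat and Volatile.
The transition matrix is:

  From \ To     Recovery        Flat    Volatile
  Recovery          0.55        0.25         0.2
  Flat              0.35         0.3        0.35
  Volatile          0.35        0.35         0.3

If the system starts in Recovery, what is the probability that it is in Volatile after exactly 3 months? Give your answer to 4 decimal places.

Propagate the distribution vector 3 months from Recovery.
After 0 months: (1.0000, 0.0000, 0.0000)
After 1 month: (0.5500, 0.2500, 0.2000)
After 2 months: (0.4600, 0.2825, 0.2575)
After 3 months: (0.4420, 0.2899, 0.2681)
P(in Volatile after 3 months) = 0.2681

0.2681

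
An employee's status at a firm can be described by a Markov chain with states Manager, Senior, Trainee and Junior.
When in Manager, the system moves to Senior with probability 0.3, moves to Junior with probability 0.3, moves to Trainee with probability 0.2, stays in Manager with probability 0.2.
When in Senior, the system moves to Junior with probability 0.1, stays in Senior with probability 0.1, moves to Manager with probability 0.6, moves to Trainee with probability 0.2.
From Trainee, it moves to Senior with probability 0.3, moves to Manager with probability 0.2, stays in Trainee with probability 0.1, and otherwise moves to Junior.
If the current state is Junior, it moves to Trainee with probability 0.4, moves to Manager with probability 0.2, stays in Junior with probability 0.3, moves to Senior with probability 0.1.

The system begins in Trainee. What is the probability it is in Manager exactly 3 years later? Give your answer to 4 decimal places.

Propagate the distribution vector 3 years from Trainee.
After 0 years: (0.0000, 0.0000, 1.0000, 0.0000)
After 1 year: (0.2000, 0.3000, 0.1000, 0.4000)
After 2 years: (0.3200, 0.1600, 0.2700, 0.2500)
After 3 years: (0.2640, 0.2180, 0.2230, 0.2950)
P(in Manager after 3 years) = 0.2640

0.2640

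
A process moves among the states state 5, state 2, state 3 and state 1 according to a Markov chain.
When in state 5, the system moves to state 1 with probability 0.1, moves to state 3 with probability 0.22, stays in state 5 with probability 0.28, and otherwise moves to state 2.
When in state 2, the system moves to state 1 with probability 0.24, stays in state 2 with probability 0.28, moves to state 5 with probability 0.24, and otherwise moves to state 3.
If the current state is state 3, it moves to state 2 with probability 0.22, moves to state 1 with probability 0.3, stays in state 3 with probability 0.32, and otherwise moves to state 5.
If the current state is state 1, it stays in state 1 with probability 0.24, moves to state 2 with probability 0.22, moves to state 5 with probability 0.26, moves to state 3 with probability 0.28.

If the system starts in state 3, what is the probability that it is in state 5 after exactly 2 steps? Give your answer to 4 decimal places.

0.2268

Propagate the distribution vector 2 steps from state 3.
After 0 steps: (0.0000, 0.0000, 1.0000, 0.0000)
After 1 step: (0.1600, 0.2200, 0.3200, 0.3000)
After 2 steps: (0.2268, 0.2620, 0.2744, 0.2368)
P(in state 5 after 2 steps) = 0.2268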